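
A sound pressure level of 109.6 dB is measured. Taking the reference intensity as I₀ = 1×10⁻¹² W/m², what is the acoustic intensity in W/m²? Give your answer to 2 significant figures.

I = I₀·10^(L/10) = 10⁻¹² × 10^(109.6/10) = 10^(-1.040).

0.091 W/m²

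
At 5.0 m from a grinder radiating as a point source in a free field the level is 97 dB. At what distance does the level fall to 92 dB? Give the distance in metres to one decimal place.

Point-source spreading drops the level by 20·log₁₀(r₂/r₁); inverting, r₂/r₁ = 10^(ΔL/20).
r₂ = 5.0·10^((97−92)/20) = 5.0·10^(5.0/20) = 8.89 m.

8.9 m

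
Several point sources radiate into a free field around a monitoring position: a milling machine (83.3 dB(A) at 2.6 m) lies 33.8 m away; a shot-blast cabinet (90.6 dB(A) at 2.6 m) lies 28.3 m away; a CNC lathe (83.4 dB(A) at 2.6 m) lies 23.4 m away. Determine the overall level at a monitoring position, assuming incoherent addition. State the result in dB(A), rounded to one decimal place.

Apply inverse-square spreading to bring every level to the receiver, then sum 10^(L/10).
milling machine: 83.3 − 20·log₁₀(33.8/2.6) = 83.3 − 22.28 = 61.02 dB(A).
shot-blast cabinet: 90.6 − 20·log₁₀(28.3/2.6) = 90.6 − 20.74 = 69.86 dB(A).
CNC lathe: 83.4 − 20·log₁₀(23.4/2.6) = 83.4 − 19.08 = 64.32 dB(A).
Σ 10^(L/10) = 1.366e+07 → L_total = 10·log₁₀(1.366e+07) = 71.35 dB(A).

71.4 dB(A)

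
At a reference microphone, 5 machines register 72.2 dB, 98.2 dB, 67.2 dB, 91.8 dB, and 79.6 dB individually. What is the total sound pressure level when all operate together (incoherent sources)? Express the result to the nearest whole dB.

For uncorrelated sources the intensities add, so convert each level to linear form, sum, and take 10·log₁₀ of the total.
Σ 10^(L/10) = 10^(72.2/10) + 10^(98.2/10) + 10^(67.2/10) + 10^(91.8/10) + 10^(79.6/10) = 8.234e+09.
L_total = 10·log₁₀(8.234e+09) = 99.16 dB.

99 dB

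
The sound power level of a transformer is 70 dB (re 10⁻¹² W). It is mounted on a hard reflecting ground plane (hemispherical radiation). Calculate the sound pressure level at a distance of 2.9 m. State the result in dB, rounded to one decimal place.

52.8 dB

Free-field hemispherical radiation: L_p = L_w − 10·log₁₀(2π·r²), r = 2.9 m.
2π·r² = 52.84 m², 10·log₁₀ of that is 17.230 dB.
L_p = 70 − 17.230 = 52.77 dB.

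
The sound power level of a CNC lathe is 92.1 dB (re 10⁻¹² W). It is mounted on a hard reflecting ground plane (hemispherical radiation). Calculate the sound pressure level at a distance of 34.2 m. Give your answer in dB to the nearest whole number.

53 dB

The power spreads over a hemisphere of area 2π·r², so L_p = L_w − 10·log₁₀(2π·r²).
2π·r² = 7349 m², 10·log₁₀ of that is 38.662 dB.
L_p = 92.1 − 38.662 = 53.44 dB.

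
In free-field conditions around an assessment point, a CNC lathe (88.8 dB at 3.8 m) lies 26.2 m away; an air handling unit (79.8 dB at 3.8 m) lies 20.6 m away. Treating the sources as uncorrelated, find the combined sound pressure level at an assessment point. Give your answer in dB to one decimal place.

Propagate each source to the receiver with L = L_ref − 20·log₁₀(r/r_ref), then add intensities.
CNC lathe: 88.8 − 20·log₁₀(26.2/3.8) = 88.8 − 16.77 = 72.03 dB.
air handling unit: 79.8 − 20·log₁₀(20.6/3.8) = 79.8 − 14.68 = 65.12 dB.
Σ 10^(L/10) = 1.921e+07 → L_total = 10·log₁₀(1.921e+07) = 72.83 dB.

72.8 dB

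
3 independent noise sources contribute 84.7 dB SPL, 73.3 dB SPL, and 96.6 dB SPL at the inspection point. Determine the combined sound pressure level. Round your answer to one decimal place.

96.9 dB SPL

Incoherent sources combine by intensity addition: L_total = 10·log₁₀(Σ 10^(L_i/10)).
Σ 10^(L/10) = 10^(84.7/10) + 10^(73.3/10) + 10^(96.6/10) = 4.887e+09.
L_total = 10·log₁₀(4.887e+09) = 96.89 dB SPL.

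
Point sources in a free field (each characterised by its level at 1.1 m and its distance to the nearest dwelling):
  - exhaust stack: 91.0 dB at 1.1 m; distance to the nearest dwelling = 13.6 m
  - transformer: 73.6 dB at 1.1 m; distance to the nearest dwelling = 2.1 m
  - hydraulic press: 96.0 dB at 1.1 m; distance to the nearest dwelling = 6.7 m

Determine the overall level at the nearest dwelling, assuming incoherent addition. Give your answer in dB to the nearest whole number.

Propagate each source to the receiver with L = L_ref − 20·log₁₀(r/r_ref), then add intensities.
exhaust stack: 91.0 − 20·log₁₀(13.6/1.1) = 91.0 − 21.84 = 69.16 dB.
transformer: 73.6 − 20·log₁₀(2.1/1.1) = 73.6 − 5.62 = 67.98 dB.
hydraulic press: 96.0 − 20·log₁₀(6.7/1.1) = 96.0 − 15.69 = 80.31 dB.
Σ 10^(L/10) = 1.218e+08 → L_total = 10·log₁₀(1.218e+08) = 80.86 dB.

81 dB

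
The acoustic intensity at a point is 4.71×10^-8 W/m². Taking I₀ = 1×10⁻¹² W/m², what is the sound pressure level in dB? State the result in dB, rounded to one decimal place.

I/I₀ = 4.71×10^-8/10⁻¹² = 4.71×10^4, and L = 10·log₁₀(I/I₀).
L = 10·(0.6730 + 4) = 46.73 dB.

46.7 dB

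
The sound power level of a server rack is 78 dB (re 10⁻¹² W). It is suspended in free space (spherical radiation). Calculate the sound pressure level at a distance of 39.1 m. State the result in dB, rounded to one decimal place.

35.2 dB

L_p = L_w − 10·log₁₀(4π·r²) with r = 39.1 m.
4π·r² = 1.921e+04 m², 10·log₁₀ of that is 42.836 dB.
L_p = 78 − 42.836 = 35.16 dB.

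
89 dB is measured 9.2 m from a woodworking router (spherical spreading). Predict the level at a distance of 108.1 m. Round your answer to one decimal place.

67.6 dB

Point-source attenuation: ΔL = 20·log₁₀(r₂/r₁) = 20·log₁₀(108.1/9.2) = 21.401 dB.
L₂ = 89 − 20·log₁₀(108.1/9.2) = 89 − 21.401 = 67.60 dB.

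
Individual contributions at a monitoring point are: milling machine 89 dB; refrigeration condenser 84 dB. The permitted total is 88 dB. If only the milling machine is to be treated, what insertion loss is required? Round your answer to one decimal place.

3.2 dB

Fixed contribution from the other source: Σ 10^(L/10) = 10^(84/10) = 2.512e+08 (84.00 dB).
To meet 88 dB overall, the treated milling machine may contribute at most 10^(88/10) − 2.512e+08 = 3.798e+08, i.e. 85.80 dB.
So the milling machine must be reduced from 89 to 85.80 dB: IL = 3.20 dB.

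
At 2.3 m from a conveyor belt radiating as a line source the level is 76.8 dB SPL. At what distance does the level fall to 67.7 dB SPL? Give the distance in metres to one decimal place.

18.7 m

Line-source spreading drops the level by 10·log₁₀(r₂/r₁); inverting, r₂/r₁ = 10^(ΔL/10).
r₂ = 2.3·10^((76.8−67.7)/10) = 2.3·10^(9.1/10) = 18.70 m.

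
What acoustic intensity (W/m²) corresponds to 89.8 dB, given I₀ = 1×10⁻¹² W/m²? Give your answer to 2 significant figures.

0.00095 W/m²

I/I₀ = 10^(89.8/10) = 9.55e+08, so I = 9.55e+08 × 10⁻¹² W/m².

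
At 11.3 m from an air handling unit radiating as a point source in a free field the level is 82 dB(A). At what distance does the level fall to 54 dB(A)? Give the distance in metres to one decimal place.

283.8 m

For a point source L₁ − L₂ = 20·log₁₀(r₂/r₁), so r₂ = r₁·10^((L₁−L₂)/20).
r₂ = 11.3·10^((82−54)/20) = 11.3·10^(28.0/20) = 283.84 m.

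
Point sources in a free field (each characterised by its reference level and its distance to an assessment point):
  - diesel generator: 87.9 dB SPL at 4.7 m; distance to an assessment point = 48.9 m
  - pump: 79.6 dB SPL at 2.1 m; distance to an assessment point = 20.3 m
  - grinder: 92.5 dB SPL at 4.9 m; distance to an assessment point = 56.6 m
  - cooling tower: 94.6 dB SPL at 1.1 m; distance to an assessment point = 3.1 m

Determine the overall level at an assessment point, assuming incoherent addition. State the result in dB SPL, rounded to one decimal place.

First find each source's level at the receiver (point-source: −20·log₁₀(r/r_ref)), then combine on an intensity basis.
diesel generator: 87.9 − 20·log₁₀(48.9/4.7) = 87.9 − 20.34 = 67.56 dB SPL.
pump: 79.6 − 20·log₁₀(20.3/2.1) = 79.6 − 19.71 = 59.89 dB SPL.
grinder: 92.5 − 20·log₁₀(56.6/4.9) = 92.5 − 21.25 = 71.25 dB SPL.
cooling tower: 94.6 − 20·log₁₀(3.1/1.1) = 94.6 − 9.00 = 85.60 dB SPL.
Σ 10^(L/10) = 3.831e+08 → L_total = 10·log₁₀(3.831e+08) = 85.83 dB SPL.

85.8 dB SPL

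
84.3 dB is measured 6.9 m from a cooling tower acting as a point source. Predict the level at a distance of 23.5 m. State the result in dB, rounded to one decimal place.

Point-source attenuation: ΔL = 20·log₁₀(r₂/r₁) = 20·log₁₀(23.5/6.9) = 10.644 dB.
L₂ = 84.3 − 20·log₁₀(23.5/6.9) = 84.3 − 10.644 = 73.66 dB.

73.7 dB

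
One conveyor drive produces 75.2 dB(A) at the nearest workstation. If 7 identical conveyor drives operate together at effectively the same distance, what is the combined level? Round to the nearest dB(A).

84 dB(A)

N identical incoherent sources raise the level by 10·log₁₀ N.
L_total = 75.2 + 10·log₁₀(7) = 75.2 + 8.451 = 83.65 dB(A).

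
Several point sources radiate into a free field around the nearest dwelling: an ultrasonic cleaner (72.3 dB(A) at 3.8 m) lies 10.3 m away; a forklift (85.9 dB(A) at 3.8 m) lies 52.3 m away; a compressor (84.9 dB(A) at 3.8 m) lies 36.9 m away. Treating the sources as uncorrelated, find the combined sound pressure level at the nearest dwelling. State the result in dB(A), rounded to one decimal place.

Propagate each source to the receiver with L = L_ref − 20·log₁₀(r/r_ref), then add intensities.
ultrasonic cleaner: 72.3 − 20·log₁₀(10.3/3.8) = 72.3 − 8.66 = 63.64 dB(A).
forklift: 85.9 − 20·log₁₀(52.3/3.8) = 85.9 − 22.77 = 63.13 dB(A).
compressor: 84.9 − 20·log₁₀(36.9/3.8) = 84.9 − 19.74 = 65.16 dB(A).
Σ 10^(L/10) = 7.643e+06 → L_total = 10·log₁₀(7.643e+06) = 68.83 dB(A).

68.8 dB(A)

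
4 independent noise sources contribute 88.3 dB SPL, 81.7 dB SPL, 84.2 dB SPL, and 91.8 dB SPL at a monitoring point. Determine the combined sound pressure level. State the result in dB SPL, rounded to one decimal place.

94.2 dB SPL

Incoherent sources combine by intensity addition: L_total = 10·log₁₀(Σ 10^(L_i/10)).
Σ 10^(L/10) = 10^(88.3/10) + 10^(81.7/10) + 10^(84.2/10) + 10^(91.8/10) = 2.601e+09.
L_total = 10·log₁₀(2.601e+09) = 94.15 dB SPL.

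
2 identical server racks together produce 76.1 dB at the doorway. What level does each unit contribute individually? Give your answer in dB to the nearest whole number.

2 equal contributions raise the level by 10·log₁₀ 2 = 3.010 dB, so each unit alone gives 76.1 − 3.010.

73 dB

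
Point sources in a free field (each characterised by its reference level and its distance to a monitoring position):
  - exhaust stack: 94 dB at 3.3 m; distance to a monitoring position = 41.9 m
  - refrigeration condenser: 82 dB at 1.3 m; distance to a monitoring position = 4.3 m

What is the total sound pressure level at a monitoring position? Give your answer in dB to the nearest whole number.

First find each source's level at the receiver (point-source: −20·log₁₀(r/r_ref)), then combine on an intensity basis.
exhaust stack: 94 − 20·log₁₀(41.9/3.3) = 94 − 22.07 = 71.93 dB.
refrigeration condenser: 82 − 20·log₁₀(4.3/1.3) = 82 − 10.39 = 71.61 dB.
Σ 10^(L/10) = 3.007e+07 → L_total = 10·log₁₀(3.007e+07) = 74.78 dB.

75 dB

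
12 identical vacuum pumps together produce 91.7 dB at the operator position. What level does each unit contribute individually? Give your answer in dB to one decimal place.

12 equal contributions raise the level by 10·log₁₀ 12 = 10.792 dB, so each unit alone gives 91.7 − 10.792.

80.9 dB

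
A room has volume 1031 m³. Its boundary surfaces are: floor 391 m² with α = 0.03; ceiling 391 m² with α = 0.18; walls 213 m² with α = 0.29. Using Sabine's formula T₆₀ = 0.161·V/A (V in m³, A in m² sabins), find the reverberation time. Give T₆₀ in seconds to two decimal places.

Total absorption A = 391·0.03 + 391·0.18 + 213·0.29 = 143.88 m² sabins.
T₆₀ = 0.161·V/A = 0.161·1031/143.88 = 1.154 s.

1.15 s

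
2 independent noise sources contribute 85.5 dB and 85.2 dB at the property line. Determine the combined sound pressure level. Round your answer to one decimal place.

88.4 dB

For uncorrelated sources the intensities add, so convert each level to linear form, sum, and take 10·log₁₀ of the total.
Σ 10^(L/10) = 10^(85.5/10) + 10^(85.2/10) = 6.859e+08.
L_total = 10·log₁₀(6.859e+08) = 88.36 dB.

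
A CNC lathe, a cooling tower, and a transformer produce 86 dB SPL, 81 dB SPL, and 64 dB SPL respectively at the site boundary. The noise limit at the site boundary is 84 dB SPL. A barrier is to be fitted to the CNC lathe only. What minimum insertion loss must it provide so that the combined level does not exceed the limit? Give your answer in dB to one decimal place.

5.1 dB

The untreated sources together contribute 10^(81/10) + 10^(64/10) = 1.284e+08, i.e. 81.09 dB SPL.
The limit corresponds to 10^(84/10) = 2.512e+08; subtracting the fixed part leaves 1.228e+08 for the CNC lathe, i.e. 80.89 dB SPL.
So the CNC lathe must be reduced from 86 to 80.89 dB SPL: IL = 5.11 dB.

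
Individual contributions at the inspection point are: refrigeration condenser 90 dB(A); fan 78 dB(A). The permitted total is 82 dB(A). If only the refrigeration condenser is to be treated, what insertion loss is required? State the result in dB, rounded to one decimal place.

10.2 dB

Everything except the refrigeration condenser sums to 10^(78/10) = 6.310e+07 in linear terms, 78.00 dB(A).
The limit corresponds to 10^(82/10) = 1.585e+08; subtracting the fixed part leaves 9.539e+07 for the refrigeration condenser, i.e. 79.80 dB(A).
Required insertion loss = 90 − 79.80 = 10.20 dB.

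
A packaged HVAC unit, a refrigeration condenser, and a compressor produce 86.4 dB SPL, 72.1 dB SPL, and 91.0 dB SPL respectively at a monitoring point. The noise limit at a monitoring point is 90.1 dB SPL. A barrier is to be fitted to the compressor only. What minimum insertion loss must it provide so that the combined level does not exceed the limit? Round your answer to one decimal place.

3.4 dB

The untreated sources together contribute 10^(86.4/10) + 10^(72.1/10) = 4.527e+08, i.e. 86.56 dB SPL.
To meet 90.1 dB SPL overall, the treated compressor may contribute at most 10^(90.1/10) − 4.527e+08 = 5.706e+08, i.e. 87.56 dB SPL.
So the compressor must be reduced from 91.0 to 87.56 dB SPL: IL = 3.44 dB.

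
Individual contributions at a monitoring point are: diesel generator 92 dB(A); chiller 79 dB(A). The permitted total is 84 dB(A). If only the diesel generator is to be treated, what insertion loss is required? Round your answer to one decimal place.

9.7 dB

Fixed contribution from the other source: Σ 10^(L/10) = 10^(79/10) = 7.943e+07 (79.00 dB(A)).
To meet 84 dB(A) overall, the treated diesel generator may contribute at most 10^(84/10) − 7.943e+07 = 1.718e+08, i.e. 82.35 dB(A).
So the diesel generator must be reduced from 92 to 82.35 dB(A): IL = 9.65 dB.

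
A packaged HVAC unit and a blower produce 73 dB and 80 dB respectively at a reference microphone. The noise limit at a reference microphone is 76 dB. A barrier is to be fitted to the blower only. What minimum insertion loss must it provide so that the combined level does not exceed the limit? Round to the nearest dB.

7 dB

The untreated sources together contribute 10^(73/10) = 1.995e+07, i.e. 73.00 dB.
The limit corresponds to 10^(76/10) = 3.981e+07; subtracting the fixed part leaves 1.986e+07 for the blower, i.e. 72.98 dB.
Required insertion loss = 80 − 72.98 = 7.02 dB.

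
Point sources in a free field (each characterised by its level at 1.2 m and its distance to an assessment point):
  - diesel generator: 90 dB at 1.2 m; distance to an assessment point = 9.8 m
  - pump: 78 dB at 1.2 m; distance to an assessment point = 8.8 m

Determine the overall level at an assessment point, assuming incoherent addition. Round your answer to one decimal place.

First find each source's level at the receiver (point-source: −20·log₁₀(r/r_ref)), then combine on an intensity basis.
diesel generator: 90 − 20·log₁₀(9.8/1.2) = 90 − 18.24 = 71.76 dB.
pump: 78 − 20·log₁₀(8.8/1.2) = 78 − 17.31 = 60.69 dB.
Σ 10^(L/10) = 1.617e+07 → L_total = 10·log₁₀(1.617e+07) = 72.09 dB.

72.1 dB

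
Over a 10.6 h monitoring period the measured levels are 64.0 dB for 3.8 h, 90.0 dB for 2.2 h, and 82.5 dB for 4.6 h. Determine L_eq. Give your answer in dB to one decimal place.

Weight each interval's intensity by its duration and average over T = 10.6 h:
Σ tᵢ·10^(Lᵢ/10) = 3.8·10^(64.0/10) + 2.2·10^(90.0/10) + 4.6·10^(82.5/10) = 3.028e+09.
L_eq = 10·log₁₀(3.028e+09/10.6) = 84.56 dB.

84.6 dB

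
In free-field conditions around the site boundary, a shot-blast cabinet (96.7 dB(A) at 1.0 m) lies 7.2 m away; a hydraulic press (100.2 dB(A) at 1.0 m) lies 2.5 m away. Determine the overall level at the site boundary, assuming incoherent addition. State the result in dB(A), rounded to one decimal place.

Propagate each source to the receiver with L = L_ref − 20·log₁₀(r/r_ref), then add intensities.
shot-blast cabinet: 96.7 − 20·log₁₀(7.2/1.0) = 96.7 − 17.15 = 79.55 dB(A).
hydraulic press: 100.2 − 20·log₁₀(2.5/1.0) = 100.2 − 7.96 = 92.24 dB(A).
Σ 10^(L/10) = 1.766e+09 → L_total = 10·log₁₀(1.766e+09) = 92.47 dB(A).

92.5 dB(A)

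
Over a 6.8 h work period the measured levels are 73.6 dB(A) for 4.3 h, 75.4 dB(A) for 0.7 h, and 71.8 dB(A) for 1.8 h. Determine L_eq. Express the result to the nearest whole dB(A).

73 dB(A)

L_eq = 10·log₁₀[(1/T)·Σ tᵢ·10^(Lᵢ/10)] with T = 6.8 h.
Σ tᵢ·10^(Lᵢ/10) = 4.3·10^(73.6/10) + 0.7·10^(75.4/10) + 1.8·10^(71.8/10) = 1.500e+08.
L_eq = 10·log₁₀(1.500e+08/6.8) = 73.44 dB(A).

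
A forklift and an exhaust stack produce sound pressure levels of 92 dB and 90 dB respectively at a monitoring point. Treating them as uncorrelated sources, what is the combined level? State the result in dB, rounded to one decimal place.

For uncorrelated sources the intensities add, so convert each level to linear form, sum, and take 10·log₁₀ of the total.
Σ 10^(L/10) = 10^(92/10) + 10^(90/10) = 2.585e+09.
L_total = 10·log₁₀(2.585e+09) = 94.12 dB.

94.1 dB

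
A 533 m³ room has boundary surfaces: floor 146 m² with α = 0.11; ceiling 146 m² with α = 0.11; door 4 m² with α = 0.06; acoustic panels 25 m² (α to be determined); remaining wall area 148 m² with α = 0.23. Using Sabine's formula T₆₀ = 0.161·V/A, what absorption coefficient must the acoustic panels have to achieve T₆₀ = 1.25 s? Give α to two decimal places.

0.09

A = 0.161·V/T₆₀ = 0.161·533/1.25 = 68.65 m² sabins.
Absorption from the other surfaces = 146·0.11 + 146·0.11 + 4·0.06 + 148·0.23 = 66.40 m², so the acoustic panels must supply 2.25 m² over 25 m².
α = 2.25/25 = 0.090.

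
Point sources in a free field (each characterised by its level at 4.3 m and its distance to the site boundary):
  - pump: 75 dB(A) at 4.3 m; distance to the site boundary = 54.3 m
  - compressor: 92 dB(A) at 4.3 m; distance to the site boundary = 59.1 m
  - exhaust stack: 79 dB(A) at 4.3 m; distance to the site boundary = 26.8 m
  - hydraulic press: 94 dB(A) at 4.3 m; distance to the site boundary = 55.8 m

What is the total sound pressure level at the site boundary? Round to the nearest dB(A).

Propagate each source to the receiver with L = L_ref − 20·log₁₀(r/r_ref), then add intensities.
pump: 75 − 20·log₁₀(54.3/4.3) = 75 − 22.03 = 52.97 dB(A).
compressor: 92 − 20·log₁₀(59.1/4.3) = 92 − 22.76 = 69.24 dB(A).
exhaust stack: 79 − 20·log₁₀(26.8/4.3) = 79 − 15.89 = 63.11 dB(A).
hydraulic press: 94 − 20·log₁₀(55.8/4.3) = 94 − 22.26 = 71.74 dB(A).
Σ 10^(L/10) = 2.555e+07 → L_total = 10·log₁₀(2.555e+07) = 74.07 dB(A).

74 dB(A)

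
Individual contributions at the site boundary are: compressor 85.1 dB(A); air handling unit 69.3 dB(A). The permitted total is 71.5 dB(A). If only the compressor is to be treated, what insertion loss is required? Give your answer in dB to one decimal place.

17.6 dB

Fixed contribution from the other source: Σ 10^(L/10) = 10^(69.3/10) = 8.511e+06 (69.30 dB(A)).
The limit corresponds to 10^(71.5/10) = 1.413e+07; subtracting the fixed part leaves 5.614e+06 for the compressor, i.e. 67.49 dB(A).
So the compressor must be reduced from 85.1 to 67.49 dB(A): IL = 17.61 dB.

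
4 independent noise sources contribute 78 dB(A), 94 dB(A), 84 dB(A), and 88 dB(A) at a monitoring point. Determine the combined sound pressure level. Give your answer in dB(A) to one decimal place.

For uncorrelated sources the intensities add, so convert each level to linear form, sum, and take 10·log₁₀ of the total.
Σ 10^(L/10) = 10^(78/10) + 10^(94/10) + 10^(84/10) + 10^(88/10) = 3.457e+09.
L_total = 10·log₁₀(3.457e+09) = 95.39 dB(A).

95.4 dB(A)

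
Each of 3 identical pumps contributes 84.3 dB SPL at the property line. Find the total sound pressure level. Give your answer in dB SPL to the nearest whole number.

89 dB SPL

N identical incoherent sources raise the level by 10·log₁₀ N.
L_total = 84.3 + 10·log₁₀(3) = 84.3 + 4.771 = 89.07 dB SPL.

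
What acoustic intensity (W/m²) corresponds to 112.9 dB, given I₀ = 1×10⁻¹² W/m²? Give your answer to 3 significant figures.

0.195 W/m²

I/I₀ = 10^(112.9/10) = 1.95e+11, so I = 1.95e+11 × 10⁻¹² W/m².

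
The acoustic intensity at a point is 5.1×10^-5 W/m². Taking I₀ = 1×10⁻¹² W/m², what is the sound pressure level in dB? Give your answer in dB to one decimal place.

77.1 dB

I/I₀ = 5.1×10^-5/10⁻¹² = 5.1×10^7, and L = 10·log₁₀(I/I₀).
L = 10·(0.7076 + 7) = 77.08 dB.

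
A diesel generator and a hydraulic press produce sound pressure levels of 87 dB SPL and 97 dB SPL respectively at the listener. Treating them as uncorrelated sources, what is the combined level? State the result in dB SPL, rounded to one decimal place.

97.4 dB SPL

For uncorrelated sources the intensities add, so convert each level to linear form, sum, and take 10·log₁₀ of the total.
Σ 10^(L/10) = 10^(87/10) + 10^(97/10) = 5.513e+09.
L_total = 10·log₁₀(5.513e+09) = 97.41 dB SPL.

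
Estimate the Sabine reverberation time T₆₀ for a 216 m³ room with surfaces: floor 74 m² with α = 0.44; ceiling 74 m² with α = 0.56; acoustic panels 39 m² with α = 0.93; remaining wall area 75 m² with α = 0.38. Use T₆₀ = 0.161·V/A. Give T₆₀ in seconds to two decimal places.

0.25 s

Total absorption A = 74·0.44 + 74·0.56 + 39·0.93 + 75·0.38 = 138.77 m² sabins.
T₆₀ = 0.161·V/A = 0.161·216/138.77 = 0.251 s.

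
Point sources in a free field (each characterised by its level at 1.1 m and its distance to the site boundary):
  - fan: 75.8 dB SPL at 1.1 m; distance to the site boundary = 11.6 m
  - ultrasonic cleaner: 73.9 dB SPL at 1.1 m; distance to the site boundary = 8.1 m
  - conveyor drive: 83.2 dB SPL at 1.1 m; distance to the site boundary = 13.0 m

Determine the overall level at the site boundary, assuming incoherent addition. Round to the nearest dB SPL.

Apply inverse-square spreading to bring every level to the receiver, then sum 10^(L/10).
fan: 75.8 − 20·log₁₀(11.6/1.1) = 75.8 − 20.46 = 55.34 dB SPL.
ultrasonic cleaner: 73.9 − 20·log₁₀(8.1/1.1) = 73.9 − 17.34 = 56.56 dB SPL.
conveyor drive: 83.2 − 20·log₁₀(13.0/1.1) = 83.2 − 21.45 = 61.75 dB SPL.
Σ 10^(L/10) = 2.290e+06 → L_total = 10·log₁₀(2.290e+06) = 63.60 dB SPL.

64 dB SPL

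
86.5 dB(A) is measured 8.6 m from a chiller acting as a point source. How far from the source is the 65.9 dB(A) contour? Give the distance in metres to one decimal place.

92.2 m

For a point source L₁ − L₂ = 20·log₁₀(r₂/r₁), so r₂ = r₁·10^((L₁−L₂)/20).
r₂ = 8.6·10^((86.5−65.9)/20) = 8.6·10^(20.6/20) = 92.15 m.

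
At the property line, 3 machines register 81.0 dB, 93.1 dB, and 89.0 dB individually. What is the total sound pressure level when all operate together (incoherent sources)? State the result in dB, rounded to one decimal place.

Incoherent sources combine by intensity addition: L_total = 10·log₁₀(Σ 10^(L_i/10)).
Σ 10^(L/10) = 10^(81.0/10) + 10^(93.1/10) + 10^(89.0/10) = 2.962e+09.
L_total = 10·log₁₀(2.962e+09) = 94.72 dB.

94.7 dB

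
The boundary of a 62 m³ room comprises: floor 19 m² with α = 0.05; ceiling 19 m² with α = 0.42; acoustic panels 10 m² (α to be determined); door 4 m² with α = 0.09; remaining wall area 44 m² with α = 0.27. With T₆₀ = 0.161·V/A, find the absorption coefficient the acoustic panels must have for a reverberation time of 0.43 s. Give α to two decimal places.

From T₆₀ = 0.161·V/A, the target T₆₀ = 0.43 s needs A = 0.161·62/0.43 = 23.21 m².
Absorption from the other surfaces = 19·0.05 + 19·0.42 + 4·0.09 + 44·0.27 = 21.17 m², so the acoustic panels must supply 2.04 m² over 10 m².
α = 2.04/10 = 0.204.

0.20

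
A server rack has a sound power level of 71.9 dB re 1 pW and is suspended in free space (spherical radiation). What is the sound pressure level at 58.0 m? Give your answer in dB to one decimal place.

25.6 dB

Free-field spherical radiation: L_p = L_w − 10·log₁₀(4π·r²), r = 58.0 m.
4π·r² = 4.227e+04 m², 10·log₁₀ of that is 46.261 dB.
L_p = 71.9 − 46.261 = 25.64 dB.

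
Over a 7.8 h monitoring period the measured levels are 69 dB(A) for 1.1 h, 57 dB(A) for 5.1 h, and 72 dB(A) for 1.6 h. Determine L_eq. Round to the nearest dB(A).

Weight each interval's intensity by its duration and average over T = 7.8 h:
Σ tᵢ·10^(Lᵢ/10) = 1.1·10^(69/10) + 5.1·10^(57/10) + 1.6·10^(72/10) = 3.665e+07.
L_eq = 10·log₁₀(3.665e+07/7.8) = 66.72 dB(A).

67 dB(A)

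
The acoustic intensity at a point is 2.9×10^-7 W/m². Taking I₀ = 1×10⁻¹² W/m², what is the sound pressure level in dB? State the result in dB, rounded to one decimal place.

L = 10·log₁₀(I/I₀) = 10·log₁₀(2.9×10^-7/10⁻¹²) = 10·log₁₀(2.9×10^5).
L = 10·(0.4624 + 5) = 54.62 dB.

54.6 dB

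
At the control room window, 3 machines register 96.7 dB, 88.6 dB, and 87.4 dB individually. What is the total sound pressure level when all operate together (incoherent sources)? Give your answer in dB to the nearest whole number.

98 dB

For uncorrelated sources the intensities add, so convert each level to linear form, sum, and take 10·log₁₀ of the total.
Σ 10^(L/10) = 10^(96.7/10) + 10^(88.6/10) + 10^(87.4/10) = 5.951e+09.
L_total = 10·log₁₀(5.951e+09) = 97.75 dB.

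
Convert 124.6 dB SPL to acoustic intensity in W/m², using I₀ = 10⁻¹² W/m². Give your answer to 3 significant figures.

I/I₀ = 10^(124.6/10) = 2.884e+12, so I = 2.884e+12 × 10⁻¹² W/m².

2.88 W/m²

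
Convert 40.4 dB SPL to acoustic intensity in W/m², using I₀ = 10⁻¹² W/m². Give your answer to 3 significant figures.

1.10e-08 W/m²

I = I₀·10^(L/10) = 10⁻¹² × 10^(40.4/10) = 10^(-7.960).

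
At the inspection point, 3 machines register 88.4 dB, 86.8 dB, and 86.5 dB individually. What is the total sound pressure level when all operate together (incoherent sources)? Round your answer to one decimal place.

92.1 dB

For uncorrelated sources the intensities add, so convert each level to linear form, sum, and take 10·log₁₀ of the total.
Σ 10^(L/10) = 10^(88.4/10) + 10^(86.8/10) + 10^(86.5/10) = 1.617e+09.
L_total = 10·log₁₀(1.617e+09) = 92.09 dB.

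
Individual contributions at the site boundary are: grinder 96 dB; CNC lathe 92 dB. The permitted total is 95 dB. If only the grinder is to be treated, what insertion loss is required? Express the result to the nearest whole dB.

The untreated sources together contribute 10^(92/10) = 1.585e+09, i.e. 92.00 dB.
To meet 95 dB overall, the treated grinder may contribute at most 10^(95/10) − 1.585e+09 = 1.577e+09, i.e. 91.98 dB.
Required insertion loss = 96 − 91.98 = 4.02 dB.

4 dB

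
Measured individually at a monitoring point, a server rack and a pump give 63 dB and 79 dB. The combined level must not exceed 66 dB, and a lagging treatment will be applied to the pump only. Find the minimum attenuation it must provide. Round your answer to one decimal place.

Fixed contribution from the other source: Σ 10^(L/10) = 10^(63/10) = 1.995e+06 (63.00 dB).
To meet 66 dB overall, the treated pump may contribute at most 10^(66/10) − 1.995e+06 = 1.986e+06, i.e. 62.98 dB.
Required insertion loss = 79 − 62.98 = 16.02 dB.

16.0 dB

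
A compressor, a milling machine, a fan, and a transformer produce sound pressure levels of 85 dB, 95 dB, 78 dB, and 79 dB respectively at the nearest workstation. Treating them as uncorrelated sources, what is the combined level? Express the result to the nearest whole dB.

96 dB

Incoherent sources combine by intensity addition: L_total = 10·log₁₀(Σ 10^(L_i/10)).
Σ 10^(L/10) = 10^(85/10) + 10^(95/10) + 10^(78/10) + 10^(79/10) = 3.621e+09.
L_total = 10·log₁₀(3.621e+09) = 95.59 dB.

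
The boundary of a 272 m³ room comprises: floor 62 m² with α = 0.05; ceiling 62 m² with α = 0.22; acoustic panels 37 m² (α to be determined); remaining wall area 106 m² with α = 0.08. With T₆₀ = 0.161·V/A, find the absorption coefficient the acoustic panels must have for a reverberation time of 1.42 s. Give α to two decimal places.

0.15

From T₆₀ = 0.161·V/A, the target T₆₀ = 1.42 s needs A = 0.161·272/1.42 = 30.84 m².
Absorption from the other surfaces = 62·0.05 + 62·0.22 + 106·0.08 = 25.22 m², so the acoustic panels must supply 5.62 m² over 37 m².
α = 5.62/37 = 0.152.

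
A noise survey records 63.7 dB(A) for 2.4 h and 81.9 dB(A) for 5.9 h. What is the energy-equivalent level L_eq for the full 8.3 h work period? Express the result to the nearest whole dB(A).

Weight each interval's intensity by its duration and average over T = 8.3 h:
Σ tᵢ·10^(Lᵢ/10) = 2.4·10^(63.7/10) + 5.9·10^(81.9/10) = 9.194e+08.
L_eq = 10·log₁₀(9.194e+08/8.3) = 80.44 dB(A).

80 dB(A)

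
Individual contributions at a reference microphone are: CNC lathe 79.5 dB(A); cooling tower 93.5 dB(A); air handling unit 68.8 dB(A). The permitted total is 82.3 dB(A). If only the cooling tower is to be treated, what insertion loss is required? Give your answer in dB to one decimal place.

14.9 dB

Fixed contribution from the other sources: Σ 10^(L/10) = 10^(79.5/10) + 10^(68.8/10) = 9.671e+07 (79.85 dB(A)).
To meet 82.3 dB(A) overall, the treated cooling tower may contribute at most 10^(82.3/10) − 9.671e+07 = 7.311e+07, i.e. 78.64 dB(A).
Required insertion loss = 93.5 − 78.64 = 14.86 dB.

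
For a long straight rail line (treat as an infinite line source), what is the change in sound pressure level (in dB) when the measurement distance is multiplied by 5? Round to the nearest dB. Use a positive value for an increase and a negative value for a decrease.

-7 dB

Line-source spreading: ΔL = −10·log₁₀(r₂/r₁).
ΔL = −10·log₁₀(5) = -6.99 dB.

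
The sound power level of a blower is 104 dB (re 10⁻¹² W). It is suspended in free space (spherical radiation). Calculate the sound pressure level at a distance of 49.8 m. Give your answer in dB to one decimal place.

59.1 dB

Free-field spherical radiation: L_p = L_w − 10·log₁₀(4π·r²), r = 49.8 m.
4π·r² = 3.117e+04 m², 10·log₁₀ of that is 44.937 dB.
L_p = 104 − 44.937 = 59.06 dB.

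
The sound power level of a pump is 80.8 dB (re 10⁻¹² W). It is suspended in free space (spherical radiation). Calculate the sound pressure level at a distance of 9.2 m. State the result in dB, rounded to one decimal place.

L_p = L_w − 10·log₁₀(4π·r²) with r = 9.2 m.
4π·r² = 1064 m², 10·log₁₀ of that is 30.268 dB.
L_p = 80.8 − 30.268 = 50.53 dB.

50.5 dB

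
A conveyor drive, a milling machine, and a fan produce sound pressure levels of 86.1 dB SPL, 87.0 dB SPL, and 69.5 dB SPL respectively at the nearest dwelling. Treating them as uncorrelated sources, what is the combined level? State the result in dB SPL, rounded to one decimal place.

Incoherent sources combine by intensity addition: L_total = 10·log₁₀(Σ 10^(L_i/10)).
Σ 10^(L/10) = 10^(86.1/10) + 10^(87.0/10) + 10^(69.5/10) = 9.175e+08.
L_total = 10·log₁₀(9.175e+08) = 89.63 dB SPL.

89.6 dB SPL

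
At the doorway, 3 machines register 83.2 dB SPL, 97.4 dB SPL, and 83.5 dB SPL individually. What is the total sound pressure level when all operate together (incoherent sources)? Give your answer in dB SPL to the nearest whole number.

98 dB SPL

Incoherent sources combine by intensity addition: L_total = 10·log₁₀(Σ 10^(L_i/10)).
Σ 10^(L/10) = 10^(83.2/10) + 10^(97.4/10) + 10^(83.5/10) = 5.928e+09.
L_total = 10·log₁₀(5.928e+09) = 97.73 dB SPL.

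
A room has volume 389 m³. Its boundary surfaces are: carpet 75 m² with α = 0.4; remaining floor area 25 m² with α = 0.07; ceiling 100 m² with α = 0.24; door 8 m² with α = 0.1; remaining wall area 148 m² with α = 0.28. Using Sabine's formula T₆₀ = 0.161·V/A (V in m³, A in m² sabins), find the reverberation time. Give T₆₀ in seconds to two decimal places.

0.64 s

Summing Sᵢαᵢ: 75·0.4 + 25·0.07 + 100·0.24 + 8·0.1 + 148·0.28 = 97.99 m².
T₆₀ = 0.161·V/A = 0.161·389/97.99 = 0.639 s.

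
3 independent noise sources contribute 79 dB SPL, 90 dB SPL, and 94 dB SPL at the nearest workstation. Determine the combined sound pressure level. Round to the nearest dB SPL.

Incoherent sources combine by intensity addition: L_total = 10·log₁₀(Σ 10^(L_i/10)).
Σ 10^(L/10) = 10^(79/10) + 10^(90/10) + 10^(94/10) = 3.591e+09.
L_total = 10·log₁₀(3.591e+09) = 95.55 dB SPL.

96 dB SPL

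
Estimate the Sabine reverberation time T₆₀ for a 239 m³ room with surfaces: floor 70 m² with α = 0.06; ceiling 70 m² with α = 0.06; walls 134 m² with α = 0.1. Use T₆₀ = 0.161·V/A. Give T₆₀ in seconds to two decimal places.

1.77 s

A = Σ Sᵢαᵢ = 70·0.06 + 70·0.06 + 134·0.1 = 21.80 m².
T₆₀ = 0.161·V/A = 0.161·239/21.80 = 1.765 s.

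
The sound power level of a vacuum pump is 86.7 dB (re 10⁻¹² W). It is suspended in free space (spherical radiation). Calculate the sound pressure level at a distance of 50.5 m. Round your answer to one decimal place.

Free-field spherical radiation: L_p = L_w − 10·log₁₀(4π·r²), r = 50.5 m.
4π·r² = 3.205e+04 m², 10·log₁₀ of that is 45.058 dB.
L_p = 86.7 − 45.058 = 41.64 dB.

41.6 dB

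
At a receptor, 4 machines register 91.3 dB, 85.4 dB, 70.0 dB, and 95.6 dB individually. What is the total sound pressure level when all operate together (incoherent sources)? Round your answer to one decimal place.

Incoherent sources combine by intensity addition: L_total = 10·log₁₀(Σ 10^(L_i/10)).
Σ 10^(L/10) = 10^(91.3/10) + 10^(85.4/10) + 10^(70.0/10) + 10^(95.6/10) = 5.336e+09.
L_total = 10·log₁₀(5.336e+09) = 97.27 dB.

97.3 dB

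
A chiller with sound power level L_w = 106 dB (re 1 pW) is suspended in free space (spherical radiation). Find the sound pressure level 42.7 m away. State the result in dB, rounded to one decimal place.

62.4 dB

Free-field spherical radiation: L_p = L_w − 10·log₁₀(4π·r²), r = 42.7 m.
4π·r² = 2.291e+04 m², 10·log₁₀ of that is 43.601 dB.
L_p = 106 − 43.601 = 62.40 dB.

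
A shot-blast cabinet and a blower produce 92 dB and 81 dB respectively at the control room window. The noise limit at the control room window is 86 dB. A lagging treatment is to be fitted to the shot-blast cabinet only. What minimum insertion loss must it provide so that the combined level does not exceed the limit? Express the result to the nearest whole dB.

8 dB

Everything except the shot-blast cabinet sums to 10^(81/10) = 1.259e+08 in linear terms, 81.00 dB.
To meet 86 dB overall, the treated shot-blast cabinet may contribute at most 10^(86/10) − 1.259e+08 = 2.722e+08, i.e. 84.35 dB.
So the shot-blast cabinet must be reduced from 92 to 84.35 dB: IL = 7.65 dB.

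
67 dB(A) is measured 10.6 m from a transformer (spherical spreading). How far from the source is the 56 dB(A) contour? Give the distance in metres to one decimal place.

Point-source spreading drops the level by 20·log₁₀(r₂/r₁); inverting, r₂/r₁ = 10^(ΔL/20).
r₂ = 10.6·10^((67−56)/20) = 10.6·10^(11.0/20) = 37.61 m.

37.6 m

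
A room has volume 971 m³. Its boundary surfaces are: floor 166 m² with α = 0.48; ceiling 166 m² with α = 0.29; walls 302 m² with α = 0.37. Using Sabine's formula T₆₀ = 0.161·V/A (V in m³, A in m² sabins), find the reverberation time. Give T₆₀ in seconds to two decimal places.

0.65 s

Summing Sᵢαᵢ: 166·0.48 + 166·0.29 + 302·0.37 = 239.56 m².
T₆₀ = 0.161·V/A = 0.161·971/239.56 = 0.653 s.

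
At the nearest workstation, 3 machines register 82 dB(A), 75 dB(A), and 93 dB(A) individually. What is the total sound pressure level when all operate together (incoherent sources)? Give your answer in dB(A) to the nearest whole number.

93 dB(A)

For uncorrelated sources the intensities add, so convert each level to linear form, sum, and take 10·log₁₀ of the total.
Σ 10^(L/10) = 10^(82/10) + 10^(75/10) + 10^(93/10) = 2.185e+09.
L_total = 10·log₁₀(2.185e+09) = 93.40 dB(A).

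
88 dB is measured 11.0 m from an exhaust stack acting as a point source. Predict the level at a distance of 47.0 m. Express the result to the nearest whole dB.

Point-source attenuation: ΔL = 20·log₁₀(r₂/r₁) = 20·log₁₀(47.0/11.0) = 12.614 dB.
L₂ = 88 − 20·log₁₀(47.0/11.0) = 88 − 12.614 = 75.39 dB.

75 dB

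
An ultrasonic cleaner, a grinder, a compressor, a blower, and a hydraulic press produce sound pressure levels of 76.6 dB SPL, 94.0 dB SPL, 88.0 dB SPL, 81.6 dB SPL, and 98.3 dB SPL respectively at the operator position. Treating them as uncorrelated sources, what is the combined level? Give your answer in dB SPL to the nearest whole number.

100 dB SPL

Incoherent sources combine by intensity addition: L_total = 10·log₁₀(Σ 10^(L_i/10)).
Σ 10^(L/10) = 10^(76.6/10) + 10^(94.0/10) + 10^(88.0/10) + 10^(81.6/10) + 10^(98.3/10) = 1.009e+10.
L_total = 10·log₁₀(1.009e+10) = 100.04 dB SPL.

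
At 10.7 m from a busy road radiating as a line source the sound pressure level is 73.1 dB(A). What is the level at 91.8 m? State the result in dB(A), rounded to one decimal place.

63.8 dB(A)

Line-source attenuation: ΔL = 10·log₁₀(r₂/r₁) = 10·log₁₀(91.8/10.7) = 9.335 dB.
L₂ = 73.1 − 10·log₁₀(91.8/10.7) = 73.1 − 9.335 = 63.77 dB(A).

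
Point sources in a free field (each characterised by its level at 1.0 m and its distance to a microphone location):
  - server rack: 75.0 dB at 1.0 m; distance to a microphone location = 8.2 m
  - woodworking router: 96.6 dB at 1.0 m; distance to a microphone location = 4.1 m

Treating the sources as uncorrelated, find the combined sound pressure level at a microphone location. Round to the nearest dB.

84 dB

First find each source's level at the receiver (point-source: −20·log₁₀(r/r_ref)), then combine on an intensity basis.
server rack: 75.0 − 20·log₁₀(8.2/1.0) = 75.0 − 18.28 = 56.72 dB.
woodworking router: 96.6 − 20·log₁₀(4.1/1.0) = 96.6 − 12.26 = 84.34 dB.
Σ 10^(L/10) = 2.724e+08 → L_total = 10·log₁₀(2.724e+08) = 84.35 dB.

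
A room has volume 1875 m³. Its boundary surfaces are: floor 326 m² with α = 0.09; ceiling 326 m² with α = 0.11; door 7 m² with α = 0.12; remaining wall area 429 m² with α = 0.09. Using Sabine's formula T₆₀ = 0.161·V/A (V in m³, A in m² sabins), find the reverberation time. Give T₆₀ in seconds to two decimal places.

A = Σ Sᵢαᵢ = 326·0.09 + 326·0.11 + 7·0.12 + 429·0.09 = 104.65 m².
T₆₀ = 0.161·V/A = 0.161·1875/104.65 = 2.885 s.

2.88 s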